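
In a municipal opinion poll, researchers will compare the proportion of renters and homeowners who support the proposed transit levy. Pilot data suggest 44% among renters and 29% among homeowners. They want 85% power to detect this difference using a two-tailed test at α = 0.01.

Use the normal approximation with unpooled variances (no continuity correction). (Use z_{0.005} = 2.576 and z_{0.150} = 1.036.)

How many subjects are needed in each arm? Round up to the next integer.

n = 263 per group

n = (z_{α/2} + z_β)² · [p₁(1−p₁) + p₂(1−p₂)] / (p₁ − p₂)²
  = (2.576 + 1.036)² · (0.44·0.56 + 0.29·0.71) / (0.15)²
  = (3.612)² · (0.2464 + 0.2059) / 0.0225
  = 13.0465 · 0.4523 / 0.0225
  = 262.26
Round up → n = 263 per group.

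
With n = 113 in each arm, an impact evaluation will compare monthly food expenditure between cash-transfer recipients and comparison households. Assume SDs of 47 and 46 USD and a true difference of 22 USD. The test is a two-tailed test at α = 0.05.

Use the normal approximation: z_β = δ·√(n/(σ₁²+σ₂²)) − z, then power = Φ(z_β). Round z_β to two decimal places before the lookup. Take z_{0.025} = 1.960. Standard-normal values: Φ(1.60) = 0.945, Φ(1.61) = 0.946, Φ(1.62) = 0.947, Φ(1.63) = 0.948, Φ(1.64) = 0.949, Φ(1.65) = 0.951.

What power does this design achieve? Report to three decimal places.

z_β = δ·√(n/(σ₁²+σ₂²)) − z_{α/2}
    = 22 · √(113/4325) − 1.960
    = 22 · 0.16164 − 1.960
    = 3.5561 − 1.960 = 1.5961 → 1.60
Power = Φ(1.60) = 0.945.

Power ≈ 0.945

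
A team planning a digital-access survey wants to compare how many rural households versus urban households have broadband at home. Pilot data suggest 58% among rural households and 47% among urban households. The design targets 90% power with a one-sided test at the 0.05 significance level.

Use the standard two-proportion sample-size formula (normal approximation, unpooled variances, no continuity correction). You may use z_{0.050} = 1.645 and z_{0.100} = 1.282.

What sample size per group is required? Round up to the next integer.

n = (z_α + z_β)² · [p₁(1−p₁) + p₂(1−p₂)] / (p₁ − p₂)²
  = (1.645 + 1.282)² · (0.58·0.42 + 0.47·0.53) / (0.11)²
  = (2.927)² · (0.2436 + 0.2491) / 0.0121
  = 8.5673 · 0.4927 / 0.0121
  = 348.85
Round up → n = 349 per group.

n = 349 per group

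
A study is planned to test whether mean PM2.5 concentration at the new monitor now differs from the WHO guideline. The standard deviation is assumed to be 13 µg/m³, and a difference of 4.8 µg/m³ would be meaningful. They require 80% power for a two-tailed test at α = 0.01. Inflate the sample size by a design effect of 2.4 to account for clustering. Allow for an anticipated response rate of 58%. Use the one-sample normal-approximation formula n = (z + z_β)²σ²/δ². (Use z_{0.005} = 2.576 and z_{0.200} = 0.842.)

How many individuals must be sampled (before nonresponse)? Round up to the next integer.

n = (z_{α/2} + z_β)² · σ² / δ²
  = (2.576 + 0.842)² · 13² / 4.8²
  = 11.6827 · 169 / 23.04
  = 85.69
Design effect: 2.4 × 85.69 = 205.66.
Adjust for 58% response: 205.66 / 0.58 = 354.59.
Round up → n = 355.

n = 355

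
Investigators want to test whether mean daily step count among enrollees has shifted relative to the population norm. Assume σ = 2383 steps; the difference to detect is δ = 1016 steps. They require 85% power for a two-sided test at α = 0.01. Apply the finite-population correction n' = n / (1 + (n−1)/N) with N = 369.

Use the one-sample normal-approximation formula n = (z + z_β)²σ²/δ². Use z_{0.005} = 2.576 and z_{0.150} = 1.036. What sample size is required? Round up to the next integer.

n = 61

n = (z_{α/2} + z_β)² · σ² / δ²
  = (2.576 + 1.036)² · 2383² / 1016²
  = 13.0465 · 5678689 / 1032256
  = 71.77
Finite-population correction (N = 369): 71.77 / (1 + (71.77 − 1)/369) = 60.22.
Round up → n = 61.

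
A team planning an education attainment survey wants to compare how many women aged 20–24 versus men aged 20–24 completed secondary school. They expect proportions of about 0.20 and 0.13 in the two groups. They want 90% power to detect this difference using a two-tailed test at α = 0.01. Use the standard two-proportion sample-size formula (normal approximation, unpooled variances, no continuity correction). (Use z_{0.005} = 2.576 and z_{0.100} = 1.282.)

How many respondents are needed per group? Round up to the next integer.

n = 830 per group

n = (z_{α/2} + z_β)² · [p₁(1−p₁) + p₂(1−p₂)] / (p₁ − p₂)²
  = (2.576 + 1.282)² · (0.20·0.80 + 0.13·0.87) / (0.07)²
  = (3.858)² · (0.1600 + 0.1131) / 0.0049
  = 14.8842 · 0.2731 / 0.0049
  = 829.56
Round up → n = 830 per group.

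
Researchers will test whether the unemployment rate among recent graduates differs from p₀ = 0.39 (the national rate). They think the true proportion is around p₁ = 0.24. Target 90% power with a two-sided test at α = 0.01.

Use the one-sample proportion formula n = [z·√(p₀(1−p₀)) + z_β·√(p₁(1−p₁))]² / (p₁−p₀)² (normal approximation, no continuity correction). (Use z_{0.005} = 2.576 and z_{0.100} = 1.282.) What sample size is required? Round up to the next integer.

n = 145

n = [z_{α/2}·√(p₀q₀) + z_β·√(p₁q₁)]² / (p₁ − p₀)²
  = [2.576·√(0.39·0.61) + 1.282·√(0.24·0.76)]² / (-0.15)²
  = [2.576·0.4877 + 1.282·0.4271]² / 0.0225
  = [1.8040]² / 0.0225
  = 144.64
Round up → n = 145.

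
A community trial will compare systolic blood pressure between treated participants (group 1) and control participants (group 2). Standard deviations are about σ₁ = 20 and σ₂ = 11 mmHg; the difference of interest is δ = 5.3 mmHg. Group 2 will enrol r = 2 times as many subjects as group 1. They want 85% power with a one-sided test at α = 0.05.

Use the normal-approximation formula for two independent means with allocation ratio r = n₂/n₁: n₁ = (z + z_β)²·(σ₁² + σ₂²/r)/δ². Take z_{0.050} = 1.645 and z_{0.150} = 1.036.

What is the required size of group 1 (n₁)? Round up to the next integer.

n₁ = 118

n₁ = (z_α + z_β)² · (σ₁² + σ₂²/r) / δ²
   = (1.645 + 1.036)² · (20² + 11²/2) / 5.3²
   = 7.1878 · (400 + 60.5) / 28.09
   = 7.1878 · 460.5 / 28.09
   = 117.83
Round up → n₁ = 118; n₂ = r·n₁ = 2 × 118 = 236.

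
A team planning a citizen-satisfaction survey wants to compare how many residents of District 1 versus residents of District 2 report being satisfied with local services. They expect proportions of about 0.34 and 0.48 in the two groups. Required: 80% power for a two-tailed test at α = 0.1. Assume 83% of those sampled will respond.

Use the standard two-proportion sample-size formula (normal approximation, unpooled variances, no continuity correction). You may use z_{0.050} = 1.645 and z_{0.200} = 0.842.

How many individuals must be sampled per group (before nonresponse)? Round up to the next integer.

n = 181 per group

n = (z_{α/2} + z_β)² · [p₁(1−p₁) + p₂(1−p₂)] / (p₁ − p₂)²
  = (1.645 + 0.842)² · (0.34·0.66 + 0.48·0.52) / (-0.14)²
  = (2.487)² · (0.2244 + 0.2496) / 0.0196
  = 6.1852 · 0.4740 / 0.0196
  = 149.58
Adjust for 83% response: 149.58 / 0.83 = 180.22.
Round up → n = 181 per group.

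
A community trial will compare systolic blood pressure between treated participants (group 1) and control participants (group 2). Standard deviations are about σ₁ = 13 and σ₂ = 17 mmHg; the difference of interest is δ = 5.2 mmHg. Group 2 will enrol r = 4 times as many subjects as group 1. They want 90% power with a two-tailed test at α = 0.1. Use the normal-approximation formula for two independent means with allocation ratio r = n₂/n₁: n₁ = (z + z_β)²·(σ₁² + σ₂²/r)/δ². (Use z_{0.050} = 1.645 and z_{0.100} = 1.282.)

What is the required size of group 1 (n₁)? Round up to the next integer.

n₁ = 77

n₁ = (z_{α/2} + z_β)² · (σ₁² + σ₂²/r) / δ²
   = (1.645 + 1.282)² · (13² + 17²/4) / 5.2²
   = 8.5673 · (169 + 72.25) / 27.04
   = 8.5673 · 241.25 / 27.04
   = 76.44
Round up → n₁ = 77; n₂ = r·n₁ = 4 × 77 = 308.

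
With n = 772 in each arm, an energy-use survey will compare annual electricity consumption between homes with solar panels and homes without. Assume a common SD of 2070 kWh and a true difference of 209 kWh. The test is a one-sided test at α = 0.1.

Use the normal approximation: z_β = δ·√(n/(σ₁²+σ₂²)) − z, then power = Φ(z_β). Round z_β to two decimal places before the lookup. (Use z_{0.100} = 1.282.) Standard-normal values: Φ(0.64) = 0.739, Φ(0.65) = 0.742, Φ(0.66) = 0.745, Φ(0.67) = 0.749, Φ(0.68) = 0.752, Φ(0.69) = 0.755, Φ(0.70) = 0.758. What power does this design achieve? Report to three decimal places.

Power ≈ 0.758

z_β = δ·√(n/(σ₁²+σ₂²)) − z_α
    = 209 · √(772/8569800) − 1.282
    = 209 · 0.00949 − 1.282
    = 1.9837 − 1.282 = 0.7017 → 0.70
Power = Φ(0.70) = 0.758.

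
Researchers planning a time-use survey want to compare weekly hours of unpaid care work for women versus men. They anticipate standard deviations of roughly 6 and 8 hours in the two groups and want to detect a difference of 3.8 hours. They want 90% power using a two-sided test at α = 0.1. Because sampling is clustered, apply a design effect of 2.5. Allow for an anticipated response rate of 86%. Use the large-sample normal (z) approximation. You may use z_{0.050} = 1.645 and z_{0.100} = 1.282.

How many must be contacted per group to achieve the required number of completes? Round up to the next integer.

n = 173 per group

n = (z_{α/2} + z_β)² · (σ₁² + σ₂²) / δ²
  = (1.645 + 1.282)² · (6² + 8² = 100) / 3.8²
  = 8.5673 · 100 / 14.44
  = 59.33
Design effect: 2.5 × 59.33 = 148.33.
Adjust for 86% response: 148.33 / 0.86 = 172.47.
Round up → n = 173 per group.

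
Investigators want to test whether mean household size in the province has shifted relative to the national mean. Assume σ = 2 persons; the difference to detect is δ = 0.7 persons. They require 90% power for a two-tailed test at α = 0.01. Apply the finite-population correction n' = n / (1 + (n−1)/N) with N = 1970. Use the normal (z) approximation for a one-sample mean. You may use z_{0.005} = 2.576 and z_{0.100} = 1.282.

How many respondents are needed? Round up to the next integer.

n = (z_{α/2} + z_β)² · σ² / δ²
  = (2.576 + 1.282)² · 2² / 0.7²
  = 14.8842 · 4 / 0.49
  = 121.50
Finite-population correction (N = 1970): 121.50 / (1 + (121.50 − 1)/1970) = 114.50.
Round up → n = 115.

n = 115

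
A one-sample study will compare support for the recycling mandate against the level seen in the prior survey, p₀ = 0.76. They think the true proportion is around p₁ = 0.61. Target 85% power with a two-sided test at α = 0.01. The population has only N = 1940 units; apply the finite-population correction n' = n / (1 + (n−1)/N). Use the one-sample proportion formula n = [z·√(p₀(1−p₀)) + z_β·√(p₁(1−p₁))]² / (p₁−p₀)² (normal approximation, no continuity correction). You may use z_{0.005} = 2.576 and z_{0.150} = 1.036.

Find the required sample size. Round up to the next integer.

n = [z_{α/2}·√(p₀q₀) + z_β·√(p₁q₁)]² / (p₁ − p₀)²
  = [2.576·√(0.76·0.24) + 1.036·√(0.61·0.39)]² / (-0.15)²
  = [2.576·0.4271 + 1.036·0.4877]² / 0.0225
  = [1.6055]² / 0.0225
  = 114.56
Finite-population correction (N = 1940): 114.56 / (1 + (114.56 − 1)/1940) = 108.22.
Round up → n = 109.

n = 109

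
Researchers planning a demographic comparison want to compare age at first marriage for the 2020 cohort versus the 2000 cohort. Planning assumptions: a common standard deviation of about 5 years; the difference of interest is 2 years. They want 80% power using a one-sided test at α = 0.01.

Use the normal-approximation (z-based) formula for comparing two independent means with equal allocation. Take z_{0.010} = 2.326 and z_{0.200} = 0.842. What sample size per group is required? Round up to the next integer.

n = 126 per group

n = (z_α + z_β)² · (σ₁² + σ₂²) / δ²
  = (2.326 + 0.842)² · (2·5² = 50) / 2²
  = 10.0362 · 50 / 4
  = 125.45
Round up → n = 126 per group.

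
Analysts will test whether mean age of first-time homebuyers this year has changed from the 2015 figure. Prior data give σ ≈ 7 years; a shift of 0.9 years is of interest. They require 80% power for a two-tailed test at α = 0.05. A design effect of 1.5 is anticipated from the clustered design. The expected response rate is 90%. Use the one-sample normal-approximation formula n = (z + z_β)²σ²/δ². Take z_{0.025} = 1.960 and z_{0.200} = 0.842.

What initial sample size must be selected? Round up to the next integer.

n = 792

n = (z_{α/2} + z_β)² · σ² / δ²
  = (1.960 + 0.842)² · 7² / 0.9²
  = 7.8512 · 49 / 0.81
  = 474.95
Design effect: 1.5 × 474.95 = 712.42.
Adjust for 90% response: 712.42 / 0.90 = 791.58.
Round up → n = 792.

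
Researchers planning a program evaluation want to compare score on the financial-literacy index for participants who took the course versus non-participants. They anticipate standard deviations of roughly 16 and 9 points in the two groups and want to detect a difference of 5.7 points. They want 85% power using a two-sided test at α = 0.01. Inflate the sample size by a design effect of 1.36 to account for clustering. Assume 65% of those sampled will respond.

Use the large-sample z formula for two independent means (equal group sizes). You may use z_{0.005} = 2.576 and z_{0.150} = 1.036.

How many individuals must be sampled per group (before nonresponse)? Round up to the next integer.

n = 284 per group

n = (z_{α/2} + z_β)² · (σ₁² + σ₂²) / δ²
  = (2.576 + 1.036)² · (16² + 9² = 337) / 5.7²
  = 13.0465 · 337 / 32.49
  = 135.32
Design effect: 1.36 × 135.32 = 184.04.
Adjust for 65% response: 184.04 / 0.65 = 283.14.
Round up → n = 284 per group.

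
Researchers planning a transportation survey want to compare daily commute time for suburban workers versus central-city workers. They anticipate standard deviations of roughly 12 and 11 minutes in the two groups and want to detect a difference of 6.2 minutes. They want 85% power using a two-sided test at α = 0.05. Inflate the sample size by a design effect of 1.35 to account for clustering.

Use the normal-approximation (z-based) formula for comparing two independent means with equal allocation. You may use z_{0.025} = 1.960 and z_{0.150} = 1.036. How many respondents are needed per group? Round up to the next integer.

n = (z_{α/2} + z_β)² · (σ₁² + σ₂²) / δ²
  = (1.960 + 1.036)² · (12² + 11² = 265) / 6.2²
  = 8.9760 · 265 / 38.44
  = 61.88
Design effect: 1.35 × 61.88 = 83.54.
Round up → n = 84 per group.

n = 84 per group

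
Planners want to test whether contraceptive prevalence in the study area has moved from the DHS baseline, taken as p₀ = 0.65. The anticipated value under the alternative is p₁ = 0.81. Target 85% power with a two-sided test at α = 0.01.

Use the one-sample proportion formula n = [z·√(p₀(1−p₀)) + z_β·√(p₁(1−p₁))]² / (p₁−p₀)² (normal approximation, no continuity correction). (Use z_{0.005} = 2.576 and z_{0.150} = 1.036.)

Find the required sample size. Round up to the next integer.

n = [z_{α/2}·√(p₀q₀) + z_β·√(p₁q₁)]² / (p₁ − p₀)²
  = [2.576·√(0.65·0.35) + 1.036·√(0.81·0.19)]² / (0.16)²
  = [2.576·0.4770 + 1.036·0.3923]² / 0.0256
  = [1.6351]² / 0.0256
  = 104.44
Round up → n = 105.

n = 105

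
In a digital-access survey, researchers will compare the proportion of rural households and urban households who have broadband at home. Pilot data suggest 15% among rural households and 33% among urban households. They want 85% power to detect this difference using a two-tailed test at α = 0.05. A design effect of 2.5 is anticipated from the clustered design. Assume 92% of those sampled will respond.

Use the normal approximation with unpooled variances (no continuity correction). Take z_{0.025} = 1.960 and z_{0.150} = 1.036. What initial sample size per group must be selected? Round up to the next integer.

n = 263 per group

n = (z_{α/2} + z_β)² · [p₁(1−p₁) + p₂(1−p₂)] / (p₁ − p₂)²
  = (1.960 + 1.036)² · (0.15·0.85 + 0.33·0.67) / (-0.18)²
  = (2.996)² · (0.1275 + 0.2211) / 0.0324
  = 8.9760 · 0.3486 / 0.0324
  = 96.58
Design effect: 2.5 × 96.58 = 241.44.
Adjust for 92% response: 241.44 / 0.92 = 262.43.
Round up → n = 263 per group.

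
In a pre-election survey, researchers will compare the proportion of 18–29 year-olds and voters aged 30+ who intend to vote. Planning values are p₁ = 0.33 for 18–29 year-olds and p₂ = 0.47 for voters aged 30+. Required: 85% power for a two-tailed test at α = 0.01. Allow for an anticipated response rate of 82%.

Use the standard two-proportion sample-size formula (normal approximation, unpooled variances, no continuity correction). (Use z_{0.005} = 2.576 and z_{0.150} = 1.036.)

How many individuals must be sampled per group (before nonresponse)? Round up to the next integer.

n = 382 per group

n = (z_{α/2} + z_β)² · [p₁(1−p₁) + p₂(1−p₂)] / (p₁ − p₂)²
  = (2.576 + 1.036)² · (0.33·0.67 + 0.47·0.53) / (-0.14)²
  = (3.612)² · (0.2211 + 0.2491) / 0.0196
  = 13.0465 · 0.4702 / 0.0196
  = 312.98
Adjust for 82% response: 312.98 / 0.82 = 381.69.
Round up → n = 382 per group.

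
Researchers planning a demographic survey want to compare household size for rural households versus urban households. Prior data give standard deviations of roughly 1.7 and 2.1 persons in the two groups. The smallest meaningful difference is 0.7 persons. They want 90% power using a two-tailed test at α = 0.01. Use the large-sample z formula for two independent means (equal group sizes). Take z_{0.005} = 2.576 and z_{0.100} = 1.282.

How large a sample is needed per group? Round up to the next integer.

n = 222 per group

n = (z_{α/2} + z_β)² · (σ₁² + σ₂²) / δ²
  = (2.576 + 1.282)² · (1.7² + 2.1² = 7.3) / 0.7²
  = 14.8842 · 7.3 / 0.49
  = 221.74
Round up → n = 222 per group.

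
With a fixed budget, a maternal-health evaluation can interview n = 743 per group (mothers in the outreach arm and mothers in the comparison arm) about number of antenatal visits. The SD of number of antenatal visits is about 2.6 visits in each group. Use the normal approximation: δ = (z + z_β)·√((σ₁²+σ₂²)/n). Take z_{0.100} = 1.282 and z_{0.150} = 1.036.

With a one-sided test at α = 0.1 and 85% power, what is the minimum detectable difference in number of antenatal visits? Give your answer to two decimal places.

δ = (z_α + z_β) · √((σ₁²+σ₂²)/n)
  = (1.282 + 1.036) · √(13.52/743)
  = 2.318 · √0.0182
  = 2.318 · 0.1349
  = 0.3127

Minimum detectable difference ≈ 0.31 visits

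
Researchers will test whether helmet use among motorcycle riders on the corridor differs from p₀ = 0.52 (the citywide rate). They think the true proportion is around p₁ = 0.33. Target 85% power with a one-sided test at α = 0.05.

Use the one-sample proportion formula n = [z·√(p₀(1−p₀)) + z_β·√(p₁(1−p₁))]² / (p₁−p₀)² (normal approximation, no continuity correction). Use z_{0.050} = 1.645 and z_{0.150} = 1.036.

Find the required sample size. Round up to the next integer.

n = 48

n = [z_α·√(p₀q₀) + z_β·√(p₁q₁)]² / (p₁ − p₀)²
  = [1.645·√(0.52·0.48) + 1.036·√(0.33·0.67)]² / (-0.19)²
  = [1.645·0.4996 + 1.036·0.4702]² / 0.0361
  = [1.3090]² / 0.0361
  = 47.46
Round up → n = 48.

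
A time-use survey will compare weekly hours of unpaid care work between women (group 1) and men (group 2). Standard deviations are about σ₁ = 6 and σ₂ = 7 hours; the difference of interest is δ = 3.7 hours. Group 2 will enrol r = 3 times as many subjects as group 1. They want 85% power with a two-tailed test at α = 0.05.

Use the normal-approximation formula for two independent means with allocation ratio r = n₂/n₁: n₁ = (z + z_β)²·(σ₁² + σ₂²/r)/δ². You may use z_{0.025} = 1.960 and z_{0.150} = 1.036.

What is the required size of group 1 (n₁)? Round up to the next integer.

n₁ = 35

n₁ = (z_{α/2} + z_β)² · (σ₁² + σ₂²/r) / δ²
   = (1.960 + 1.036)² · (6² + 7²/3) / 3.7²
   = 8.9760 · (36 + 16.3333) / 13.69
   = 8.9760 · 52.3333 / 13.69
   = 34.31
Round up → n₁ = 35; n₂ = r·n₁ = 3 × 35 = 105.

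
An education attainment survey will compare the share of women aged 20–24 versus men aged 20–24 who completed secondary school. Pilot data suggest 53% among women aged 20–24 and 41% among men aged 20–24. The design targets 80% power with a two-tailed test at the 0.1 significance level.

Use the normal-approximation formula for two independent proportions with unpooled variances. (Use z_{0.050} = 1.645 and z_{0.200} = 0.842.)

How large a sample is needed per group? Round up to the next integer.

n = (z_{α/2} + z_β)² · [p₁(1−p₁) + p₂(1−p₂)] / (p₁ − p₂)²
  = (1.645 + 0.842)² · (0.53·0.47 + 0.41·0.59) / (0.12)²
  = (2.487)² · (0.2491 + 0.2419) / 0.0144
  = 6.1852 · 0.4910 / 0.0144
  = 210.90
Round up → n = 211 per group.

n = 211 per group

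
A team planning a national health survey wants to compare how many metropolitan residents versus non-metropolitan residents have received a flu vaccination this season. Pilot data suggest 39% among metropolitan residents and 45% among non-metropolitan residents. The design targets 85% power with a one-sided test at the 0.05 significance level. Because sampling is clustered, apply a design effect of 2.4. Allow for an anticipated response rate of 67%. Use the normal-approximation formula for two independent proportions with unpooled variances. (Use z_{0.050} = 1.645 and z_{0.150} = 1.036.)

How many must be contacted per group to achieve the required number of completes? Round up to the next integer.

n = (z_α + z_β)² · [p₁(1−p₁) + p₂(1−p₂)] / (p₁ − p₂)²
  = (1.645 + 1.036)² · (0.39·0.61 + 0.45·0.55) / (-0.06)²
  = (2.681)² · (0.2379 + 0.2475) / 0.0036
  = 7.1878 · 0.4854 / 0.0036
  = 969.15
Design effect: 2.4 × 969.15 = 2325.96.
Adjust for 67% response: 2325.96 / 0.67 = 3471.58.
Round up → n = 3472 per group.

n = 3472 per group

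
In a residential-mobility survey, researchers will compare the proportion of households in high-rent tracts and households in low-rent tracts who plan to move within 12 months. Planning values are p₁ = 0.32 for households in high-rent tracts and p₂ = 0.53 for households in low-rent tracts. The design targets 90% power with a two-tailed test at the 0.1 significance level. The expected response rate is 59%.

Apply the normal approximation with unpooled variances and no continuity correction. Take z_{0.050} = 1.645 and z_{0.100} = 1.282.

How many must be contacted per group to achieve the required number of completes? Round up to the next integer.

n = 154 per group

n = (z_{α/2} + z_β)² · [p₁(1−p₁) + p₂(1−p₂)] / (p₁ − p₂)²
  = (1.645 + 1.282)² · (0.32·0.68 + 0.53·0.47) / (-0.21)²
  = (2.927)² · (0.2176 + 0.2491) / 0.0441
  = 8.5673 · 0.4667 / 0.0441
  = 90.67
Adjust for 59% response: 90.67 / 0.59 = 153.67.
Round up → n = 154 per group.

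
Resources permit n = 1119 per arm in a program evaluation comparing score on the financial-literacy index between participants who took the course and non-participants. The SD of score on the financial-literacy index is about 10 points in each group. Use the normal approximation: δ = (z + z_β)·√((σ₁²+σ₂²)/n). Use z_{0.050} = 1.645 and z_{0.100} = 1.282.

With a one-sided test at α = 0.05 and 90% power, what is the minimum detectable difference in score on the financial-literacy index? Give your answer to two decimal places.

δ = (z_α + z_β) · √((σ₁²+σ₂²)/n)
  = (1.645 + 1.282) · √(200/1119)
  = 2.927 · √0.17873
  = 2.927 · 0.4228
  = 1.2374

Minimum detectable difference ≈ 1.24 points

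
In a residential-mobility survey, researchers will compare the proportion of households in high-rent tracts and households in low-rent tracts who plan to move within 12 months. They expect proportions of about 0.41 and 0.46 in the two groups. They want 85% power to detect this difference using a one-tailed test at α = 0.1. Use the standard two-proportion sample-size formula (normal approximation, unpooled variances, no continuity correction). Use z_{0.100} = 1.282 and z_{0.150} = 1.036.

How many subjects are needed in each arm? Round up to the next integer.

n = (z_α + z_β)² · [p₁(1−p₁) + p₂(1−p₂)] / (p₁ − p₂)²
  = (1.282 + 1.036)² · (0.41·0.59 + 0.46·0.54) / (-0.05)²
  = (2.318)² · (0.2419 + 0.2484) / 0.0025
  = 5.3731 · 0.4903 / 0.0025
  = 1053.78
Round up → n = 1054 per group.

n = 1054 per group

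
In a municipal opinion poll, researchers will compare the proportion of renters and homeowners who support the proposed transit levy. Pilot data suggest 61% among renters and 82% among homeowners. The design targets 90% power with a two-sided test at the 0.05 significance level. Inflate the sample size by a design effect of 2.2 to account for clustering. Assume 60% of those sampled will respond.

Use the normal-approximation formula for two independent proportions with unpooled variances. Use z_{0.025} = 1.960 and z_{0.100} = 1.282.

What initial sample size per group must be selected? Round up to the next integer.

n = (z_{α/2} + z_β)² · [p₁(1−p₁) + p₂(1−p₂)] / (p₁ − p₂)²
  = (1.960 + 1.282)² · (0.61·0.39 + 0.82·0.18) / (-0.21)²
  = (3.242)² · (0.2379 + 0.1476) / 0.0441
  = 10.5106 · 0.3855 / 0.0441
  = 91.88
Design effect: 2.2 × 91.88 = 202.13.
Adjust for 60% response: 202.13 / 0.60 = 336.89.
Round up → n = 337 per group.

n = 337 per group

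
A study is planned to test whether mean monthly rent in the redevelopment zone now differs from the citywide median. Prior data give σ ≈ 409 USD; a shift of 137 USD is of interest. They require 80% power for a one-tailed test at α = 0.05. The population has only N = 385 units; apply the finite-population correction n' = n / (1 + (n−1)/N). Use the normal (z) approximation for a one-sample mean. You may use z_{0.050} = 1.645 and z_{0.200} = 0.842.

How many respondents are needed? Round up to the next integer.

n = (z_α + z_β)² · σ² / δ²
  = (1.645 + 0.842)² · 409² / 137²
  = 6.1852 · 167281 / 18769
  = 55.13
Finite-population correction (N = 385): 55.13 / (1 + (55.13 − 1)/385) = 48.33.
Round up → n = 49.

n = 49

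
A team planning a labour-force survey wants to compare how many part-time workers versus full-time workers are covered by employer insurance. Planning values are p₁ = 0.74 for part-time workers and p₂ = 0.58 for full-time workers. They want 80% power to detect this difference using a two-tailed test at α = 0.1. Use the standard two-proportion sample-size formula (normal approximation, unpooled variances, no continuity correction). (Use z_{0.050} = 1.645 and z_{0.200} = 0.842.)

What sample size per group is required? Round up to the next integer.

n = (z_{α/2} + z_β)² · [p₁(1−p₁) + p₂(1−p₂)] / (p₁ − p₂)²
  = (1.645 + 0.842)² · (0.74·0.26 + 0.58·0.42) / (0.16)²
  = (2.487)² · (0.1924 + 0.2436) / 0.0256
  = 6.1852 · 0.4360 / 0.0256
  = 105.34
Round up → n = 106 per group.

n = 106 per group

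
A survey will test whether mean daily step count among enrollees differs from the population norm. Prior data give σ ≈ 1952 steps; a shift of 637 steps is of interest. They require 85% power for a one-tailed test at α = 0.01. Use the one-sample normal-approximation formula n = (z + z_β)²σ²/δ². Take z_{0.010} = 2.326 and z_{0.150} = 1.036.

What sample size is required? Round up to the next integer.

n = (z_α + z_β)² · σ² / δ²
  = (2.326 + 1.036)² · 1952² / 637²
  = 11.3030 · 3810304 / 405769
  = 106.14
Round up → n = 107.

n = 107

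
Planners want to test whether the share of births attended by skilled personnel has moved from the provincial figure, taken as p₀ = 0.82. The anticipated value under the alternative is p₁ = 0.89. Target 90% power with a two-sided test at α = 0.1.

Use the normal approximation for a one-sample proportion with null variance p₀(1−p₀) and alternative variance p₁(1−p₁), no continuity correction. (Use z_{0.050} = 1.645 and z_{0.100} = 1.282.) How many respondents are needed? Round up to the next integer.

n = 218

n = [z_{α/2}·√(p₀q₀) + z_β·√(p₁q₁)]² / (p₁ − p₀)²
  = [1.645·√(0.82·0.18) + 1.282·√(0.89·0.11)]² / (0.07)²
  = [1.645·0.3842 + 1.282·0.3129]² / 0.0049
  = [1.0331]² / 0.0049
  = 217.82
Round up → n = 218.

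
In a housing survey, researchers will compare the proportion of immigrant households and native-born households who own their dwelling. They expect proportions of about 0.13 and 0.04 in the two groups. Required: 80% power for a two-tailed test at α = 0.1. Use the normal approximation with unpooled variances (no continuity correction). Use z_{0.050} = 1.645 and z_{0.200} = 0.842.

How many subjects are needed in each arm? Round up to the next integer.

n = (z_{α/2} + z_β)² · [p₁(1−p₁) + p₂(1−p₂)] / (p₁ − p₂)²
  = (1.645 + 0.842)² · (0.13·0.87 + 0.04·0.96) / (0.09)²
  = (2.487)² · (0.1131 + 0.0384) / 0.0081
  = 6.1852 · 0.1515 / 0.0081
  = 115.69
Round up → n = 116 per group.

n = 116 per group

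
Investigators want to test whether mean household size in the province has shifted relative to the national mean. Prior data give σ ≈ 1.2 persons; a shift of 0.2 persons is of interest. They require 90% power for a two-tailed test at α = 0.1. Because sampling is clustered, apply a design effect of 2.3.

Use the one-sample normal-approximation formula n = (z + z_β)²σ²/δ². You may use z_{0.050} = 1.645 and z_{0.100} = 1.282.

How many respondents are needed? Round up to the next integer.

n = (z_{α/2} + z_β)² · σ² / δ²
  = (1.645 + 1.282)² · 1.2² / 0.2²
  = 8.5673 · 1.44 / 0.04
  = 308.42
Design effect: 2.3 × 308.42 = 709.37.
Round up → n = 710.

n = 710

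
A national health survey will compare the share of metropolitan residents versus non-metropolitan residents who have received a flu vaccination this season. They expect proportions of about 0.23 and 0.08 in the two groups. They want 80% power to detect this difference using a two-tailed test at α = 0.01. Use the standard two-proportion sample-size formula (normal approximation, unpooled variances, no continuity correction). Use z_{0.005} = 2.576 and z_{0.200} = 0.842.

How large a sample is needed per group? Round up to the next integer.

n = (z_{α/2} + z_β)² · [p₁(1−p₁) + p₂(1−p₂)] / (p₁ − p₂)²
  = (2.576 + 0.842)² · (0.23·0.77 + 0.08·0.92) / (0.15)²
  = (3.418)² · (0.1771 + 0.0736) / 0.0225
  = 11.6827 · 0.2507 / 0.0225
  = 130.17
Round up → n = 131 per group.

n = 131 per group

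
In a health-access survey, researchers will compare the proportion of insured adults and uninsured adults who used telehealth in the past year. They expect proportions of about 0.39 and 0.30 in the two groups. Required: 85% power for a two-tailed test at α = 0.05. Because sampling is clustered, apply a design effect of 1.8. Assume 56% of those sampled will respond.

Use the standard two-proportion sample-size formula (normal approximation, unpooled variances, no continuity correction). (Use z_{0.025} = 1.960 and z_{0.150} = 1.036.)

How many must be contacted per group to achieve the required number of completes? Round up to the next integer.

n = 1596 per group

n = (z_{α/2} + z_β)² · [p₁(1−p₁) + p₂(1−p₂)] / (p₁ − p₂)²
  = (1.960 + 1.036)² · (0.39·0.61 + 0.30·0.70) / (0.09)²
  = (2.996)² · (0.2379 + 0.2100) / 0.0081
  = 8.9760 · 0.4479 / 0.0081
  = 496.34
Design effect: 1.8 × 496.34 = 893.41.
Adjust for 56% response: 893.41 / 0.56 = 1595.38.
Round up → n = 1596 per group.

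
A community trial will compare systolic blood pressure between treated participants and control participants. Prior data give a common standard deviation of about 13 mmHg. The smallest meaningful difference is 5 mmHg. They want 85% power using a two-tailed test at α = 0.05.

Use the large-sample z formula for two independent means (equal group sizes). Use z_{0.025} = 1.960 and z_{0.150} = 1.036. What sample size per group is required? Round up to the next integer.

n = 122 per group

n = (z_{α/2} + z_β)² · (σ₁² + σ₂²) / δ²
  = (1.960 + 1.036)² · (2·13² = 338) / 5²
  = 8.9760 · 338 / 25
  = 121.36
Round up → n = 122 per group.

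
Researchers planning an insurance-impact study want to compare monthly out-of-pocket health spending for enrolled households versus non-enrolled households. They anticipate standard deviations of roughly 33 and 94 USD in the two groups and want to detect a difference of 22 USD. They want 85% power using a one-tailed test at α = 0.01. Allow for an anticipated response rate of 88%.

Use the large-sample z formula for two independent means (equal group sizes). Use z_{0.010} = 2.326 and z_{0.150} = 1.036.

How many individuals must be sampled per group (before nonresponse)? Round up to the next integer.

n = (z_α + z_β)² · (σ₁² + σ₂²) / δ²
  = (2.326 + 1.036)² · (33² + 94² = 9925) / 22²
  = 11.3030 · 9925 / 484
  = 231.78
Adjust for 88% response: 231.78 / 0.88 = 263.39.
Round up → n = 264 per group.

n = 264 per group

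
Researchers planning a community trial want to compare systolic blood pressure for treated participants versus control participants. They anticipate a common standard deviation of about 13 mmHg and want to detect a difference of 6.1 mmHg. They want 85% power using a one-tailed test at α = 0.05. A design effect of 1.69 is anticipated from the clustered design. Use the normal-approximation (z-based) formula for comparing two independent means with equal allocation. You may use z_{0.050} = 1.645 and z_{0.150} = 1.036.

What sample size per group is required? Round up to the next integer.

n = 111 per group

n = (z_α + z_β)² · (σ₁² + σ₂²) / δ²
  = (1.645 + 1.036)² · (2·13² = 338) / 6.1²
  = 7.1878 · 338 / 37.21
  = 65.29
Design effect: 1.69 × 65.29 = 110.34.
Round up → n = 111 per group.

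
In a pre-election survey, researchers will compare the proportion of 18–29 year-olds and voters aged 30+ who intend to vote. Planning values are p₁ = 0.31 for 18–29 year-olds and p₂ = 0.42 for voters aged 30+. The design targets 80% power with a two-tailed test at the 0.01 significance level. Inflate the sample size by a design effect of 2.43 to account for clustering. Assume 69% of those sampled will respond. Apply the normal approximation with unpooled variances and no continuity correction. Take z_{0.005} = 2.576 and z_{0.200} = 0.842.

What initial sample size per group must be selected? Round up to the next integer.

n = (z_{α/2} + z_β)² · [p₁(1−p₁) + p₂(1−p₂)] / (p₁ − p₂)²
  = (2.576 + 0.842)² · (0.31·0.69 + 0.42·0.58) / (-0.11)²
  = (3.418)² · (0.2139 + 0.2436) / 0.0121
  = 11.6827 · 0.4575 / 0.0121
  = 441.72
Design effect: 2.43 × 441.72 = 1073.39.
Adjust for 69% response: 1073.39 / 0.69 = 1555.63.
Round up → n = 1556 per group.

n = 1556 per group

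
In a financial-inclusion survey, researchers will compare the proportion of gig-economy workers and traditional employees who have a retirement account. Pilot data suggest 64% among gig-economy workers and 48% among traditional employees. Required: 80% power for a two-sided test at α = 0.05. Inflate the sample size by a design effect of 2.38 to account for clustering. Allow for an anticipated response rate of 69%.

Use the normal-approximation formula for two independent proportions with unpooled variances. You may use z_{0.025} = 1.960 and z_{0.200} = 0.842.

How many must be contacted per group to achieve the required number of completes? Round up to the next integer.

n = 508 per group

n = (z_{α/2} + z_β)² · [p₁(1−p₁) + p₂(1−p₂)] / (p₁ − p₂)²
  = (1.960 + 0.842)² · (0.64·0.36 + 0.48·0.52) / (0.16)²
  = (2.802)² · (0.2304 + 0.2496) / 0.0256
  = 7.8512 · 0.4800 / 0.0256
  = 147.21
Design effect: 2.38 × 147.21 = 350.36.
Adjust for 69% response: 350.36 / 0.69 = 507.77.
Round up → n = 508 per group.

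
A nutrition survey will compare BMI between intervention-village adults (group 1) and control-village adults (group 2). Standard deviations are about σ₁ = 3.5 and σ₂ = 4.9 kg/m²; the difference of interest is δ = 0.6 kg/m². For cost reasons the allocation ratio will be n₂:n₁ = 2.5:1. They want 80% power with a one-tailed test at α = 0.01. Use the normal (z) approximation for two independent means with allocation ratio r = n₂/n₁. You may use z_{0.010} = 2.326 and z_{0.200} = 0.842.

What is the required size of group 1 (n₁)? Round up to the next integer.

n₁ = (z_α + z_β)² · (σ₁² + σ₂²/r) / δ²
   = (2.326 + 0.842)² · (3.5² + 4.9²/2.5) / 0.6²
   = 10.0362 · (12.25 + 9.604) / 0.36
   = 10.0362 · 21.854 / 0.36
   = 609.25
Round up → n₁ = 610; n₂ = r·n₁ = 2.5 × 610 = 1525.

n₁ = 610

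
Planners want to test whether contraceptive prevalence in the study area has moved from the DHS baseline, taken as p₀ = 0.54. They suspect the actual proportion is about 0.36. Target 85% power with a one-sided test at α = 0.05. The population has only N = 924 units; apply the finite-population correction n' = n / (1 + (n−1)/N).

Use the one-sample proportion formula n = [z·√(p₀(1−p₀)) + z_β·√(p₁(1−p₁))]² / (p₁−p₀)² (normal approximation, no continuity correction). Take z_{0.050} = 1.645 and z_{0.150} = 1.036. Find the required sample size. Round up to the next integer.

n = [z_α·√(p₀q₀) + z_β·√(p₁q₁)]² / (p₁ − p₀)²
  = [1.645·√(0.54·0.46) + 1.036·√(0.36·0.64)]² / (-0.18)²
  = [1.645·0.4984 + 1.036·0.4800]² / 0.0324
  = [1.3171]² / 0.0324
  = 53.55
Finite-population correction (N = 924): 53.55 / (1 + (53.55 − 1)/924) = 50.66.
Round up → n = 51.

n = 51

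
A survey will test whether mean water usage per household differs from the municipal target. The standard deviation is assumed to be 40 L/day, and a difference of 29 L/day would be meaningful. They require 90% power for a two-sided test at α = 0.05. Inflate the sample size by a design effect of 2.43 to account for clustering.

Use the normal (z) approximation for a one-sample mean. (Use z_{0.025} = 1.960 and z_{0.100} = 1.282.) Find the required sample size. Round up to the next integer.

n = (z_{α/2} + z_β)² · σ² / δ²
  = (1.960 + 1.282)² · 40² / 29²
  = 10.5106 · 1600 / 841
  = 20.00
Design effect: 2.43 × 20.00 = 48.59.
Round up → n = 49.

n = 49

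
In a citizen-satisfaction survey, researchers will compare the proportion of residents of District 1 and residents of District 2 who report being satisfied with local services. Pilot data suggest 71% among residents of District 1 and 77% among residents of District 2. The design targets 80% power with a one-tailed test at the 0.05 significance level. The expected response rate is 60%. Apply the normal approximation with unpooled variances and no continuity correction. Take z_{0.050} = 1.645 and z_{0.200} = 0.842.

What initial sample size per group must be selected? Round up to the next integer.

n = (z_α + z_β)² · [p₁(1−p₁) + p₂(1−p₂)] / (p₁ − p₂)²
  = (1.645 + 0.842)² · (0.71·0.29 + 0.77·0.23) / (-0.06)²
  = (2.487)² · (0.2059 + 0.1771) / 0.0036
  = 6.1852 · 0.3830 / 0.0036
  = 658.03
Adjust for 60% response: 658.03 / 0.60 = 1096.72.
Round up → n = 1097 per group.

n = 1097 per group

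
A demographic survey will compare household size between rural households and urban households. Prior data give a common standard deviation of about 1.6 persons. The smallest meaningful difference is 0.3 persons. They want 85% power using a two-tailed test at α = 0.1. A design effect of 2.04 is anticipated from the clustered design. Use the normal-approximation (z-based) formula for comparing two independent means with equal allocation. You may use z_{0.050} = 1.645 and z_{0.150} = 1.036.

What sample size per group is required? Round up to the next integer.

n = (z_{α/2} + z_β)² · (σ₁² + σ₂²) / δ²
  = (1.645 + 1.036)² · (2·1.6² = 5.12) / 0.3²
  = 7.1878 · 5.12 / 0.09
  = 408.90
Design effect: 2.04 × 408.90 = 834.16.
Round up → n = 835 per group.

n = 835 per group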